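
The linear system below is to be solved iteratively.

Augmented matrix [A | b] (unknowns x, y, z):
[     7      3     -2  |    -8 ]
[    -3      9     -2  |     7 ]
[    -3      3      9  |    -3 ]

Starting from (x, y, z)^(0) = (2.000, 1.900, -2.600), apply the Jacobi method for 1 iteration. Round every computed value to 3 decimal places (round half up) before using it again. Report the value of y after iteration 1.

Iteration 1:
  x = (-8 - (3)·1.900 - (-2)·-2.600) / (7) = -2.700
  y = (7 - (-3)·2.000 - (-2)·-2.600) / (9) = 0.867
  z = (-3 - (-3)·2.000 - (3)·1.900) / (9) = -0.300

0.867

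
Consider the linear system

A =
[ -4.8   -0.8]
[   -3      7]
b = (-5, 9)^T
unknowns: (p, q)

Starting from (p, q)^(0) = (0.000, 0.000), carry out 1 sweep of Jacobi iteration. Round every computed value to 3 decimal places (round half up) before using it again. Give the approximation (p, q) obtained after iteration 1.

Iteration 1:
  p = (-5 - (-0.8)·0.000) / (-4.8) = 1.042
  q = (9 - (-3)·0.000) / (7) = 1.286

(1.042, 1.286)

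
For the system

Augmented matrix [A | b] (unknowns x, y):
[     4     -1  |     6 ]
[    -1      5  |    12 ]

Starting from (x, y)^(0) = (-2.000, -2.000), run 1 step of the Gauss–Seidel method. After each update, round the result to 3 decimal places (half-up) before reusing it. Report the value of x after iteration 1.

Iteration 1:
  x = (6 - (-1)·-2.000) / (4) = 1.000
  y = (12 - (-1)·1.000) / (5) = 2.600

1.000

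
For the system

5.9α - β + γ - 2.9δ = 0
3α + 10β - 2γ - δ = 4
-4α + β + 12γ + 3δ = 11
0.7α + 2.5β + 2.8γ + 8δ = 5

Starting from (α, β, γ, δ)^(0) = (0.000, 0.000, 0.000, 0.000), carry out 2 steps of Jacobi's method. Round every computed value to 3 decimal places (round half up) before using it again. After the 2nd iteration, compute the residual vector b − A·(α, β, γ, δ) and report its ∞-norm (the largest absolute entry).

1.973

Iteration 1:
  α = (0 - (-1)·0.000 - (1)·0.000 - (-2.9)·0.000) / (5.9) = 0.000
  β = (4 - (3)·0.000 - (-2)·0.000 - (-1)·0.000) / (10) = 0.400
  γ = (11 - (-4)·0.000 - (1)·0.000 - (3)·0.000) / (12) = 0.917
  δ = (5 - (0.7)·0.000 - (2.5)·0.000 - (2.8)·0.000) / (8) = 0.625
Iteration 2:
  α = (0 - (-1)·0.400 - (1)·0.917 - (-2.9)·0.625) / (5.9) = 0.220
  β = (4 - (3)·0.000 - (-2)·0.917 - (-1)·0.625) / (10) = 0.646
  γ = (11 - (-4)·0.000 - (1)·0.400 - (3)·0.625) / (12) = 0.727
  δ = (5 - (0.7)·0.000 - (2.5)·0.400 - (2.8)·0.917) / (8) = 0.179
Residual b − A·x = (-0.860, -1.487, 1.973, -0.237); ∞-norm = 1.973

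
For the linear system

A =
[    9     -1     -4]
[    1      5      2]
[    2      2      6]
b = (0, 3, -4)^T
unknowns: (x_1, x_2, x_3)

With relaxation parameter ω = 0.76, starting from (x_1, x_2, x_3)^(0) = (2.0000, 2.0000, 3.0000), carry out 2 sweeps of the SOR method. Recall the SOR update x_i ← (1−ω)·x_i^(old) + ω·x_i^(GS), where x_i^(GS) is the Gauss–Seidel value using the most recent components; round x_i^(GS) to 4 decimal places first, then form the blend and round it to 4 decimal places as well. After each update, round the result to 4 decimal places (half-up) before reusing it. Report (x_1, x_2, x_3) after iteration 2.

(0.3290, 0.3966, -0.7264)

Iteration 1:
  x_1: GS value = (0 - (-1)·2.0000 - (-4)·3.0000) / (9) = 1.5556;  x_1 ← (1−ω)·2.0000 + ω·1.5556 = 1.6623
  x_2: GS value = (3 - (1)·1.6623 - (2)·3.0000) / (5) = -0.9325;  x_2 ← (1−ω)·2.0000 + ω·-0.9325 = -0.2287
  x_3: GS value = (-4 - (2)·1.6623 - (2)·-0.2287) / (6) = -1.1445;  x_3 ← (1−ω)·3.0000 + ω·-1.1445 = -0.1498
Iteration 2:
  x_1: GS value = (0 - (-1)·-0.2287 - (-4)·-0.1498) / (9) = -0.0920;  x_1 ← (1−ω)·1.6623 + ω·-0.0920 = 0.3290
  x_2: GS value = (3 - (1)·0.3290 - (2)·-0.1498) / (5) = 0.5941;  x_2 ← (1−ω)·-0.2287 + ω·0.5941 = 0.3966
  x_3: GS value = (-4 - (2)·0.3290 - (2)·0.3966) / (6) = -0.9085;  x_3 ← (1−ω)·-0.1498 + ω·-0.9085 = -0.7264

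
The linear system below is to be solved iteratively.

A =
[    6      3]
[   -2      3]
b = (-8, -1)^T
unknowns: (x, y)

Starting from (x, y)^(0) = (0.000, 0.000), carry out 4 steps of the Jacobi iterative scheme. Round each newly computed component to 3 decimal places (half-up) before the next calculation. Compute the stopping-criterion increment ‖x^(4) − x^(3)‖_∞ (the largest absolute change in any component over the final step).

0.296

Iteration 1:
  x = (-8 - (3)·0.000) / (6) = -1.333
  y = (-1 - (-2)·0.000) / (3) = -0.333
Iteration 2:
  x = (-8 - (3)·-0.333) / (6) = -1.167
  y = (-1 - (-2)·-1.333) / (3) = -1.222
Iteration 3:
  x = (-8 - (3)·-1.222) / (6) = -0.722
  y = (-1 - (-2)·-1.167) / (3) = -1.111
Iteration 4:
  x = (-8 - (3)·-1.111) / (6) = -0.778
  y = (-1 - (-2)·-0.722) / (3) = -0.815
Change: (-0.056, 0.296) → max |·| = 0.296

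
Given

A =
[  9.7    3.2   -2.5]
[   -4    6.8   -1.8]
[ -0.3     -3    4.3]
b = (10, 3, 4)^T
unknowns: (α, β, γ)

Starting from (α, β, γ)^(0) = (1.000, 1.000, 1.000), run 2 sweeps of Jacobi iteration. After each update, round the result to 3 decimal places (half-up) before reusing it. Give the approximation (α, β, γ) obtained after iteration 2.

Iteration 1:
  α = (10 - (3.2)·1.000 - (-2.5)·1.000) / (9.7) = 0.959
  β = (3 - (-4)·1.000 - (-1.8)·1.000) / (6.8) = 1.294
  γ = (4 - (-0.3)·1.000 - (-3)·1.000) / (4.3) = 1.698
Iteration 2:
  α = (10 - (3.2)·1.294 - (-2.5)·1.698) / (9.7) = 1.042
  β = (3 - (-4)·0.959 - (-1.8)·1.698) / (6.8) = 1.455
  γ = (4 - (-0.3)·0.959 - (-3)·1.294) / (4.3) = 1.900

(1.042, 1.455, 1.900)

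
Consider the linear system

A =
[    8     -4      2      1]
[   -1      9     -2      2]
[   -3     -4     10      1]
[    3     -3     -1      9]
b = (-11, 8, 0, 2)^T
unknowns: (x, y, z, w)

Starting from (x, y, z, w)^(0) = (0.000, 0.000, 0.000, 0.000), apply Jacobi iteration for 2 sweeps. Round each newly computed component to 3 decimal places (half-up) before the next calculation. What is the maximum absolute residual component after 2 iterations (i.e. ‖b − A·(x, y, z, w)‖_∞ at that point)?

1.937

Iteration 1:
  x = (-11 - (-4)·0.000 - (2)·0.000 - (1)·0.000) / (8) = -1.375
  y = (8 - (-1)·0.000 - (-2)·0.000 - (2)·0.000) / (9) = 0.889
  z = (0 - (-3)·0.000 - (-4)·0.000 - (1)·0.000) / (10) = 0.000
  w = (2 - (3)·0.000 - (-3)·0.000 - (-1)·0.000) / (9) = 0.222
Iteration 2:
  x = (-11 - (-4)·0.889 - (2)·0.000 - (1)·0.222) / (8) = -0.958
  y = (8 - (-1)·-1.375 - (-2)·0.000 - (2)·0.222) / (9) = 0.687
  z = (0 - (-3)·-1.375 - (-4)·0.889 - (1)·0.222) / (10) = -0.079
  w = (2 - (3)·-1.375 - (-3)·0.889 - (-1)·0.000) / (9) = 0.977
Residual b − A·x = (-1.407, -1.253, -0.313, -1.937); ∞-norm = 1.937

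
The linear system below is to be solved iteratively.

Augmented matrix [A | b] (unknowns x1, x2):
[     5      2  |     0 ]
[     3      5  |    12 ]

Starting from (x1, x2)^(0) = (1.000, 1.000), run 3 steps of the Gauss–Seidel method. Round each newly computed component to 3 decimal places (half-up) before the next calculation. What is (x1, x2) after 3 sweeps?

Iteration 1:
  x1 = (0 - (2)·1.000) / (5) = -0.400
  x2 = (12 - (3)·-0.400) / (5) = 2.640
Iteration 2:
  x1 = (0 - (2)·2.640) / (5) = -1.056
  x2 = (12 - (3)·-1.056) / (5) = 3.034
Iteration 3:
  x1 = (0 - (2)·3.034) / (5) = -1.214
  x2 = (12 - (3)·-1.214) / (5) = 3.128

(-1.214, 3.128)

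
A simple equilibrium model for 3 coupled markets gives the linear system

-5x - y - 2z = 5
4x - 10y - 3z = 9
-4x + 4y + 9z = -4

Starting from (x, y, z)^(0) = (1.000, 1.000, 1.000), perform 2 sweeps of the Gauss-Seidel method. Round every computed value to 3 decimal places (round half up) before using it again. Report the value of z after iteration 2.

Iteration 1:
  x = (5 - (-1)·1.000 - (-2)·1.000) / (-5) = -1.600
  y = (9 - (4)·-1.600 - (-3)·1.000) / (-10) = -1.840
  z = (-4 - (-4)·-1.600 - (4)·-1.840) / (9) = -0.338
Iteration 2:
  x = (5 - (-1)·-1.840 - (-2)·-0.338) / (-5) = -0.497
  y = (9 - (4)·-0.497 - (-3)·-0.338) / (-10) = -0.997
  z = (-4 - (-4)·-0.497 - (4)·-0.997) / (9) = -0.222

-0.222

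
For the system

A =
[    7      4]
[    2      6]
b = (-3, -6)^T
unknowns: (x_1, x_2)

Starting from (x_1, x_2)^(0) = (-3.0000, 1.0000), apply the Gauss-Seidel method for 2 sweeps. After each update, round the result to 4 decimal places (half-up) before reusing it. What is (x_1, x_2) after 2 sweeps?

(-0.0476, -0.9841)

Iteration 1:
  x_1 = (-3 - (4)·1.0000) / (7) = -1.0000
  x_2 = (-6 - (2)·-1.0000) / (6) = -0.6667
Iteration 2:
  x_1 = (-3 - (4)·-0.6667) / (7) = -0.0476
  x_2 = (-6 - (2)·-0.0476) / (6) = -0.9841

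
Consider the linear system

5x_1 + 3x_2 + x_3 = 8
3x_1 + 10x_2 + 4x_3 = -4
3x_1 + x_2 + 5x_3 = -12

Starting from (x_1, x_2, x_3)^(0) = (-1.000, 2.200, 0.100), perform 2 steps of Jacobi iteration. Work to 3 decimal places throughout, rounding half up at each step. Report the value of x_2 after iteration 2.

0.418

Iteration 1:
  x_1 = (8 - (3)·2.200 - (1)·0.100) / (5) = 0.260
  x_2 = (-4 - (3)·-1.000 - (4)·0.100) / (10) = -0.140
  x_3 = (-12 - (3)·-1.000 - (1)·2.200) / (5) = -2.240
Iteration 2:
  x_1 = (8 - (3)·-0.140 - (1)·-2.240) / (5) = 2.132
  x_2 = (-4 - (3)·0.260 - (4)·-2.240) / (10) = 0.418
  x_3 = (-12 - (3)·0.260 - (1)·-0.140) / (5) = -2.528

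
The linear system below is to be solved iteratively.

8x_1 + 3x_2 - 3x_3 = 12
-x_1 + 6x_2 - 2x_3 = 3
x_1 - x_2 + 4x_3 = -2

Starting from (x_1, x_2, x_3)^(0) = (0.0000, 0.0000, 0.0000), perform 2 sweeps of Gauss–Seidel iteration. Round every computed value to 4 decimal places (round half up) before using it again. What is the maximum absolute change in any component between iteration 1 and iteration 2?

Iteration 1:
  x_1 = (12 - (3)·0.0000 - (-3)·0.0000) / (8) = 1.5000
  x_2 = (3 - (-1)·1.5000 - (-2)·0.0000) / (6) = 0.7500
  x_3 = (-2 - (1)·1.5000 - (-1)·0.7500) / (4) = -0.6875
Iteration 2:
  x_1 = (12 - (3)·0.7500 - (-3)·-0.6875) / (8) = 0.9609
  x_2 = (3 - (-1)·0.9609 - (-2)·-0.6875) / (6) = 0.4310
  x_3 = (-2 - (1)·0.9609 - (-1)·0.4310) / (4) = -0.6325
Change: (-0.5391, -0.3190, 0.0550) → max |·| = 0.5391

0.5391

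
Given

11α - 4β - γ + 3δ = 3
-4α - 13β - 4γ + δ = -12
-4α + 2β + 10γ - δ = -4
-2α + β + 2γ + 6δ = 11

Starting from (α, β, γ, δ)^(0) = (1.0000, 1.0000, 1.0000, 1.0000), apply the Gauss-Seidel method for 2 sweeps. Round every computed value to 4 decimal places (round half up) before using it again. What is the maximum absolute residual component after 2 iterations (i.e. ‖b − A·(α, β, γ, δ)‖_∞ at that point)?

2.8372

Iteration 1:
  α = (3 - (-4)·1.0000 - (-1)·1.0000 - (3)·1.0000) / (11) = 0.4545
  β = (-12 - (-4)·0.4545 - (-4)·1.0000 - (1)·1.0000) / (-13) = 0.5525
  γ = (-4 - (-4)·0.4545 - (2)·0.5525 - (-1)·1.0000) / (10) = -0.2287
  δ = (11 - (-2)·0.4545 - (1)·0.5525 - (2)·-0.2287) / (6) = 1.9690
Iteration 2:
  α = (3 - (-4)·0.5525 - (-1)·-0.2287 - (3)·1.9690) / (11) = -0.0842
  β = (-12 - (-4)·-0.0842 - (-4)·-0.2287 - (1)·1.9690) / (-13) = 1.1708
  γ = (-4 - (-4)·-0.0842 - (2)·1.1708 - (-1)·1.9690) / (10) = -0.4709
  δ = (11 - (-2)·-0.0842 - (1)·1.1708 - (2)·-0.4709) / (6) = 1.7671
Residual b − A·x = (2.8372, -0.7671, -0.2023, 0.0000); ∞-norm = 2.8372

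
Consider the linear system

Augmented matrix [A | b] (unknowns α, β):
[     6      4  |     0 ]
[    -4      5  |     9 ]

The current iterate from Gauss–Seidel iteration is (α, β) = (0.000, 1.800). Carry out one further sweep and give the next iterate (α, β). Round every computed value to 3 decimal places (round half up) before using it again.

(-1.200, 0.840)

One sweep:
  α = (0 - (4)·1.800) / (6) = -1.200
  β = (9 - (-4)·-1.200) / (5) = 0.840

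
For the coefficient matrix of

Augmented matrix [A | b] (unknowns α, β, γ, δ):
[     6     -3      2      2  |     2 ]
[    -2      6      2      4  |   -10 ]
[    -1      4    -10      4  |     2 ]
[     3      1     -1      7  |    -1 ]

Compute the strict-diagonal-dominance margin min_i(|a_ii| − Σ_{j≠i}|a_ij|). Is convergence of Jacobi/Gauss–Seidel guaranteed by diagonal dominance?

-2

row 1: |6| − (3+2+2) = -1
row 2: |6| − (2+2+4) = -2
row 3: |-10| − (1+4+4) = 1
row 4: |7| − (3+1+1) = 2
minimum over rows = -2 → not strictly diagonally dominant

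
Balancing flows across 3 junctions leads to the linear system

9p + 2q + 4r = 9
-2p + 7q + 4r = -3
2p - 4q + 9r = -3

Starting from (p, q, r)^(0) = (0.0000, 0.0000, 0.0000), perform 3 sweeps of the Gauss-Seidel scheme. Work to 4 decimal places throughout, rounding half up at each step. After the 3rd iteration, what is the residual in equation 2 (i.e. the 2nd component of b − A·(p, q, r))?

Iteration 1:
  p = (9 - (2)·0.0000 - (4)·0.0000) / (9) = 1.0000
  q = (-3 - (-2)·1.0000 - (4)·0.0000) / (7) = -0.1429
  r = (-3 - (2)·1.0000 - (-4)·-0.1429) / (9) = -0.6191
Iteration 2:
  p = (9 - (2)·-0.1429 - (4)·-0.6191) / (9) = 1.3069
  q = (-3 - (-2)·1.3069 - (4)·-0.6191) / (7) = 0.2986
  r = (-3 - (2)·1.3069 - (-4)·0.2986) / (9) = -0.4910
Iteration 3:
  p = (9 - (2)·0.2986 - (4)·-0.4910) / (9) = 1.1519
  q = (-3 - (-2)·1.1519 - (4)·-0.4910) / (7) = 0.1811
  r = (-3 - (2)·1.1519 - (-4)·0.1811) / (9) = -0.5088
Residual b − A·x = (0.3059, 0.0713, -0.0002)

0.0713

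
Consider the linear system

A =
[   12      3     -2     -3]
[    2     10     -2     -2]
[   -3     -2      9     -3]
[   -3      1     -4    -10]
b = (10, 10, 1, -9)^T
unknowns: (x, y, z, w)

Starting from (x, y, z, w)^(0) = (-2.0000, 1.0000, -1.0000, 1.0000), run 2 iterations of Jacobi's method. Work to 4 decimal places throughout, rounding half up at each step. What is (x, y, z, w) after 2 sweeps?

(0.9833, 1.2667, 1.3111, 0.8400)

Iteration 1:
  x = (10 - (3)·1.0000 - (-2)·-1.0000 - (-3)·1.0000) / (12) = 0.6667
  y = (10 - (2)·-2.0000 - (-2)·-1.0000 - (-2)·1.0000) / (10) = 1.4000
  z = (1 - (-3)·-2.0000 - (-2)·1.0000 - (-3)·1.0000) / (9) = 0.0000
  w = (-9 - (-3)·-2.0000 - (1)·1.0000 - (-4)·-1.0000) / (-10) = 2.0000
Iteration 2:
  x = (10 - (3)·1.4000 - (-2)·0.0000 - (-3)·2.0000) / (12) = 0.9833
  y = (10 - (2)·0.6667 - (-2)·0.0000 - (-2)·2.0000) / (10) = 1.2667
  z = (1 - (-3)·0.6667 - (-2)·1.4000 - (-3)·2.0000) / (9) = 1.3111
  w = (-9 - (-3)·0.6667 - (1)·1.4000 - (-4)·0.0000) / (-10) = 0.8400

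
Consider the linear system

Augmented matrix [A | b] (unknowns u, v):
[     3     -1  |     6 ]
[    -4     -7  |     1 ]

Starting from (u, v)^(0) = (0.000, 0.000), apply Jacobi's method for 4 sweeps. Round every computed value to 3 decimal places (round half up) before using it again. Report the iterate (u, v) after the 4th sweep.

(1.581, -1.041)

Iteration 1:
  u = (6 - (-1)·0.000) / (3) = 2.000
  v = (1 - (-4)·0.000) / (-7) = -0.143
Iteration 2:
  u = (6 - (-1)·-0.143) / (3) = 1.952
  v = (1 - (-4)·2.000) / (-7) = -1.286
Iteration 3:
  u = (6 - (-1)·-1.286) / (3) = 1.571
  v = (1 - (-4)·1.952) / (-7) = -1.258
Iteration 4:
  u = (6 - (-1)·-1.258) / (3) = 1.581
  v = (1 - (-4)·1.571) / (-7) = -1.041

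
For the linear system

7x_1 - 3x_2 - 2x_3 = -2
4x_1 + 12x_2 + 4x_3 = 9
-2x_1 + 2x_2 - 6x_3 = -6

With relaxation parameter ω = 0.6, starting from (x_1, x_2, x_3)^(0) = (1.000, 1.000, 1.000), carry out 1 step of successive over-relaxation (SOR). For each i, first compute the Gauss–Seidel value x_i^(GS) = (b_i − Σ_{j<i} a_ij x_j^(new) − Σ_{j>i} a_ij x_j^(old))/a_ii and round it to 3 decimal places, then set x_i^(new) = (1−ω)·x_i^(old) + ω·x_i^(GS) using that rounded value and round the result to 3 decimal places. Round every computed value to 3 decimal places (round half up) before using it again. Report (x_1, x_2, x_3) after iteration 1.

Iteration 1:
  x_1: GS value = (-2 - (-3)·1.000 - (-2)·1.000) / (7) = 0.429;  x_1 ← (1−ω)·1.000 + ω·0.429 = 0.657
  x_2: GS value = (9 - (4)·0.657 - (4)·1.000) / (12) = 0.198;  x_2 ← (1−ω)·1.000 + ω·0.198 = 0.519
  x_3: GS value = (-6 - (-2)·0.657 - (2)·0.519) / (-6) = 0.954;  x_3 ← (1−ω)·1.000 + ω·0.954 = 0.972

(0.657, 0.519, 0.972)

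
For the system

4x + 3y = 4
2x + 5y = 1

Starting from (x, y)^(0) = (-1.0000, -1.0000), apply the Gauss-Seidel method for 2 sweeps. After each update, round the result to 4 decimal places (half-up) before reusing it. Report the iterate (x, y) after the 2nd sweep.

(1.3750, -0.3500)

Iteration 1:
  x = (4 - (3)·-1.0000) / (4) = 1.7500
  y = (1 - (2)·1.7500) / (5) = -0.5000
Iteration 2:
  x = (4 - (3)·-0.5000) / (4) = 1.3750
  y = (1 - (2)·1.3750) / (5) = -0.3500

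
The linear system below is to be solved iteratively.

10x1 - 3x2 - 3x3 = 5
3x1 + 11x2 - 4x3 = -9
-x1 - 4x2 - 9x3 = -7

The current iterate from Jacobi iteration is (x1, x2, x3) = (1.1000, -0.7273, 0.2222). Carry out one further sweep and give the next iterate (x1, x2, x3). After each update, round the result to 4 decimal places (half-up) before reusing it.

(0.3485, -1.0374, 0.9788)

One sweep:
  x1 = (5 - (-3)·-0.7273 - (-3)·0.2222) / (10) = 0.3485
  x2 = (-9 - (3)·1.1000 - (-4)·0.2222) / (11) = -1.0374
  x3 = (-7 - (-1)·1.1000 - (-4)·-0.7273) / (-9) = 0.9788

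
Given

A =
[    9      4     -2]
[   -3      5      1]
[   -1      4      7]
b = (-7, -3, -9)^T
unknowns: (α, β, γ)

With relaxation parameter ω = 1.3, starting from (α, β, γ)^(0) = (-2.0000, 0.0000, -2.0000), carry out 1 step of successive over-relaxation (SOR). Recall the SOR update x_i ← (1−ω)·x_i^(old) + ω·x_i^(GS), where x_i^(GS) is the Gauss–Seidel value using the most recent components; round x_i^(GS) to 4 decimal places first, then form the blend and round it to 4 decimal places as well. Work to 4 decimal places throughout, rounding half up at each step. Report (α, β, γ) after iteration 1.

(-0.9889, -1.0313, -0.4890)

Iteration 1:
  α: GS value = (-7 - (4)·0.0000 - (-2)·-2.0000) / (9) = -1.2222;  α ← (1−ω)·-2.0000 + ω·-1.2222 = -0.9889
  β: GS value = (-3 - (-3)·-0.9889 - (1)·-2.0000) / (5) = -0.7933;  β ← (1−ω)·0.0000 + ω·-0.7933 = -1.0313
  γ: GS value = (-9 - (-1)·-0.9889 - (4)·-1.0313) / (7) = -0.8377;  γ ← (1−ω)·-2.0000 + ω·-0.8377 = -0.4890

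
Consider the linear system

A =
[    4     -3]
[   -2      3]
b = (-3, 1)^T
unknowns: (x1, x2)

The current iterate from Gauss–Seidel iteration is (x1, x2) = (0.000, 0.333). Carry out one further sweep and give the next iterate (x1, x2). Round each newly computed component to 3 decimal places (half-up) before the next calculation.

(-0.500, 0.000)

One sweep:
  x1 = (-3 - (-3)·0.333) / (4) = -0.500
  x2 = (1 - (-2)·-0.500) / (3) = 0.000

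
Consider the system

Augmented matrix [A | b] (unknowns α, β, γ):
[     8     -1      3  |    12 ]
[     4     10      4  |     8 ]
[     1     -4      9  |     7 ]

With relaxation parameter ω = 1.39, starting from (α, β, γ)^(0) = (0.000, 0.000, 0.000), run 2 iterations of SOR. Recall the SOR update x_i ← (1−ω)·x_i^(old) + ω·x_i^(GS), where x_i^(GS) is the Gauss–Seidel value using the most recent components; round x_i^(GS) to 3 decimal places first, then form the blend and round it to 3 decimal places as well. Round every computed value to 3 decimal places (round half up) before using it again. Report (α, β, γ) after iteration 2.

Iteration 1:
  α: GS value = (12 - (-1)·0.000 - (3)·0.000) / (8) = 1.500;  α ← (1−ω)·0.000 + ω·1.500 = 2.085
  β: GS value = (8 - (4)·2.085 - (4)·0.000) / (10) = -0.034;  β ← (1−ω)·0.000 + ω·-0.034 = -0.047
  γ: GS value = (7 - (1)·2.085 - (-4)·-0.047) / (9) = 0.525;  γ ← (1−ω)·0.000 + ω·0.525 = 0.730
Iteration 2:
  α: GS value = (12 - (-1)·-0.047 - (3)·0.730) / (8) = 1.220;  α ← (1−ω)·2.085 + ω·1.220 = 0.883
  β: GS value = (8 - (4)·0.883 - (4)·0.730) / (10) = 0.155;  β ← (1−ω)·-0.047 + ω·0.155 = 0.234
  γ: GS value = (7 - (1)·0.883 - (-4)·0.234) / (9) = 0.784;  γ ← (1−ω)·0.730 + ω·0.784 = 0.805

(0.883, 0.234, 0.805)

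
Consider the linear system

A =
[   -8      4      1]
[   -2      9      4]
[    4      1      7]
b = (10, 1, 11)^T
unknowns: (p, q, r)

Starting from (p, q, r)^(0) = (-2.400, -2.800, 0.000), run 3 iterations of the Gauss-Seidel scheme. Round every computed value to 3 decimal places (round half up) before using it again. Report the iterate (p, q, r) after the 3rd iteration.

Iteration 1:
  p = (10 - (4)·-2.800 - (1)·0.000) / (-8) = -2.650
  q = (1 - (-2)·-2.650 - (4)·0.000) / (9) = -0.478
  r = (11 - (4)·-2.650 - (1)·-0.478) / (7) = 3.154
Iteration 2:
  p = (10 - (4)·-0.478 - (1)·3.154) / (-8) = -1.095
  q = (1 - (-2)·-1.095 - (4)·3.154) / (9) = -1.534
  r = (11 - (4)·-1.095 - (1)·-1.534) / (7) = 2.416
Iteration 3:
  p = (10 - (4)·-1.534 - (1)·2.416) / (-8) = -1.715
  q = (1 - (-2)·-1.715 - (4)·2.416) / (9) = -1.344
  r = (11 - (4)·-1.715 - (1)·-1.344) / (7) = 2.743

(-1.715, -1.344, 2.743)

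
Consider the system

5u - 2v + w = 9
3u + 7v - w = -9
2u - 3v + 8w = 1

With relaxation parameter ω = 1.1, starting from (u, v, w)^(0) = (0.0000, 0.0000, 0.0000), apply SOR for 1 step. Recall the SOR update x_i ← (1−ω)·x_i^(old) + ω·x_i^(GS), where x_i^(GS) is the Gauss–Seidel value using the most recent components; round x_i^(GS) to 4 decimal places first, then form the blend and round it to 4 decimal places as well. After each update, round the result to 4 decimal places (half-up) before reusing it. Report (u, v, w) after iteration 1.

Iteration 1:
  u: GS value = (9 - (-2)·0.0000 - (1)·0.0000) / (5) = 1.8000;  u ← (1−ω)·0.0000 + ω·1.8000 = 1.9800
  v: GS value = (-9 - (3)·1.9800 - (-1)·0.0000) / (7) = -2.1343;  v ← (1−ω)·0.0000 + ω·-2.1343 = -2.3477
  w: GS value = (1 - (2)·1.9800 - (-3)·-2.3477) / (8) = -1.2504;  w ← (1−ω)·0.0000 + ω·-1.2504 = -1.3754

(1.9800, -2.3477, -1.3754)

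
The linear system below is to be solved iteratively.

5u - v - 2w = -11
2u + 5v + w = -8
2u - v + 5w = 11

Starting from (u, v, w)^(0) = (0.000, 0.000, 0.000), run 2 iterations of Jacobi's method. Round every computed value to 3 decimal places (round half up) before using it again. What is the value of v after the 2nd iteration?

Iteration 1:
  u = (-11 - (-1)·0.000 - (-2)·0.000) / (5) = -2.200
  v = (-8 - (2)·0.000 - (1)·0.000) / (5) = -1.600
  w = (11 - (2)·0.000 - (-1)·0.000) / (5) = 2.200
Iteration 2:
  u = (-11 - (-1)·-1.600 - (-2)·2.200) / (5) = -1.640
  v = (-8 - (2)·-2.200 - (1)·2.200) / (5) = -1.160
  w = (11 - (2)·-2.200 - (-1)·-1.600) / (5) = 2.760

-1.160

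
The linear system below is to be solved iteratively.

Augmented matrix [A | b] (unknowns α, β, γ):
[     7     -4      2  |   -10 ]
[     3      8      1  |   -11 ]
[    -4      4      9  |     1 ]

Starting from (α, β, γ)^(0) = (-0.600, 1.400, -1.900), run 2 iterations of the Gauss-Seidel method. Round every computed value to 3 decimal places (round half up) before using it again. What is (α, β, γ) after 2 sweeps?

(-2.221, -0.613, -0.604)

Iteration 1:
  α = (-10 - (-4)·1.400 - (2)·-1.900) / (7) = -0.086
  β = (-11 - (3)·-0.086 - (1)·-1.900) / (8) = -1.105
  γ = (1 - (-4)·-0.086 - (4)·-1.105) / (9) = 0.564
Iteration 2:
  α = (-10 - (-4)·-1.105 - (2)·0.564) / (7) = -2.221
  β = (-11 - (3)·-2.221 - (1)·0.564) / (8) = -0.613
  γ = (1 - (-4)·-2.221 - (4)·-0.613) / (9) = -0.604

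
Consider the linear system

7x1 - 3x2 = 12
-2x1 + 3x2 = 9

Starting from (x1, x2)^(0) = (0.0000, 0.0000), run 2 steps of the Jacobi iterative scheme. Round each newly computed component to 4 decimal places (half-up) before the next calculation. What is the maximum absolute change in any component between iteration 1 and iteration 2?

Iteration 1:
  x1 = (12 - (-3)·0.0000) / (7) = 1.7143
  x2 = (9 - (-2)·0.0000) / (3) = 3.0000
Iteration 2:
  x1 = (12 - (-3)·3.0000) / (7) = 3.0000
  x2 = (9 - (-2)·1.7143) / (3) = 4.1429
Change: (1.2857, 1.1429) → max |·| = 1.2857

1.2857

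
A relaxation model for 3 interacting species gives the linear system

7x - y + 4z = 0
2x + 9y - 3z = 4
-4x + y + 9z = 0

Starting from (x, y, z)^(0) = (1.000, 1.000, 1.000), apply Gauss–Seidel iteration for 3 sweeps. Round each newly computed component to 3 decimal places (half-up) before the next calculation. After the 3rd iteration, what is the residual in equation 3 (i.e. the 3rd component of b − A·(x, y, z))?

0.000

Iteration 1:
  x = (0 - (-1)·1.000 - (4)·1.000) / (7) = -0.429
  y = (4 - (2)·-0.429 - (-3)·1.000) / (9) = 0.873
  z = (0 - (-4)·-0.429 - (1)·0.873) / (9) = -0.288
Iteration 2:
  x = (0 - (-1)·0.873 - (4)·-0.288) / (7) = 0.289
  y = (4 - (2)·0.289 - (-3)·-0.288) / (9) = 0.284
  z = (0 - (-4)·0.289 - (1)·0.284) / (9) = 0.097
Iteration 3:
  x = (0 - (-1)·0.284 - (4)·0.097) / (7) = -0.015
  y = (4 - (2)·-0.015 - (-3)·0.097) / (9) = 0.480
  z = (0 - (-4)·-0.015 - (1)·0.480) / (9) = -0.060
Residual b − A·x = (0.825, -0.470, 0.000)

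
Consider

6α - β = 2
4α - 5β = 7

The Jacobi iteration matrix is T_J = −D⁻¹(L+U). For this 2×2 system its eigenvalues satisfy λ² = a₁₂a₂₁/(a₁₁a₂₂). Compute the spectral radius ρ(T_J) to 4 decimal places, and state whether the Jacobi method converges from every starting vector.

a₁₂a₂₁/(a₁₁a₂₂) = (-1)·(4) / ((6)·(-5)) = 0.133333
ρ = √|0.133333| = √0.133333 = 0.3651
ρ < 1, so Jacobi converges

0.3651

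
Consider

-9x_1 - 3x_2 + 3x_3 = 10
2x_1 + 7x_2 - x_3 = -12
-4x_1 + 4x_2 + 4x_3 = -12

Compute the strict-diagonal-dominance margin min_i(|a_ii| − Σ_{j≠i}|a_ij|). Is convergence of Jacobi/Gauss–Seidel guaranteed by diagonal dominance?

-4

row 1: |-9| − (3+3) = 3
row 2: |7| − (2+1) = 4
row 3: |4| − (4+4) = -4
minimum over rows = -4 → not strictly diagonally dominant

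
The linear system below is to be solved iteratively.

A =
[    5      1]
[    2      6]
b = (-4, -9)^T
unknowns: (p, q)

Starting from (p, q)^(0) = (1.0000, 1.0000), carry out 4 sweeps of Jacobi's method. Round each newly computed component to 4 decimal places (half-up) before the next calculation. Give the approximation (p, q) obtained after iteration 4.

Iteration 1:
  p = (-4 - (1)·1.0000) / (5) = -1.0000
  q = (-9 - (2)·1.0000) / (6) = -1.8333
Iteration 2:
  p = (-4 - (1)·-1.8333) / (5) = -0.4333
  q = (-9 - (2)·-1.0000) / (6) = -1.1667
Iteration 3:
  p = (-4 - (1)·-1.1667) / (5) = -0.5667
  q = (-9 - (2)·-0.4333) / (6) = -1.3556
Iteration 4:
  p = (-4 - (1)·-1.3556) / (5) = -0.5289
  q = (-9 - (2)·-0.5667) / (6) = -1.3111

(-0.5289, -1.3111)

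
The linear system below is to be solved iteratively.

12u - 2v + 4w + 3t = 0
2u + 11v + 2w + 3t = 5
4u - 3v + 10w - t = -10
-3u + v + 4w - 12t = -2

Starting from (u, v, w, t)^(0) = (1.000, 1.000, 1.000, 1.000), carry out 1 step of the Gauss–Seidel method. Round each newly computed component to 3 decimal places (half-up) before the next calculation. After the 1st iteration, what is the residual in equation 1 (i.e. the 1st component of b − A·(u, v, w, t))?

Iteration 1:
  u = (0 - (-2)·1.000 - (4)·1.000 - (3)·1.000) / (12) = -0.417
  v = (5 - (2)·-0.417 - (2)·1.000 - (3)·1.000) / (11) = 0.076
  w = (-10 - (4)·-0.417 - (-3)·0.076 - (-1)·1.000) / (10) = -0.710
  t = (-2 - (-3)·-0.417 - (1)·0.076 - (4)·-0.710) / (-12) = 0.041
Residual b − A·x = (7.873, 6.295, -0.963, 0.005)

7.873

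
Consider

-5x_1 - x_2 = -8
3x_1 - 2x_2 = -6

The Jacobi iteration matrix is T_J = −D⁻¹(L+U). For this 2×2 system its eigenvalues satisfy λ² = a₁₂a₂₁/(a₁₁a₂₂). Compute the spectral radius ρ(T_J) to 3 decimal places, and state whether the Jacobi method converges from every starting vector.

a₁₂a₂₁/(a₁₁a₂₂) = (-1)·(3) / ((-5)·(-2)) = -0.300000
ρ = √|-0.300000| = √0.300000 = 0.548
ρ < 1, so Jacobi converges

0.548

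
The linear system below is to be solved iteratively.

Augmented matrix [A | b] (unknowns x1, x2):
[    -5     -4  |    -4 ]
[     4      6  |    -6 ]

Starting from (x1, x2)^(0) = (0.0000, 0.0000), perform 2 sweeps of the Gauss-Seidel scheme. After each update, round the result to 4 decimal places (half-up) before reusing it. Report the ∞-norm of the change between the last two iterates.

Iteration 1:
  x1 = (-4 - (-4)·0.0000) / (-5) = 0.8000
  x2 = (-6 - (4)·0.8000) / (6) = -1.5333
Iteration 2:
  x1 = (-4 - (-4)·-1.5333) / (-5) = 2.0266
  x2 = (-6 - (4)·2.0266) / (6) = -2.3511
Change: (1.2266, -0.8178) → max |·| = 1.2266

1.2266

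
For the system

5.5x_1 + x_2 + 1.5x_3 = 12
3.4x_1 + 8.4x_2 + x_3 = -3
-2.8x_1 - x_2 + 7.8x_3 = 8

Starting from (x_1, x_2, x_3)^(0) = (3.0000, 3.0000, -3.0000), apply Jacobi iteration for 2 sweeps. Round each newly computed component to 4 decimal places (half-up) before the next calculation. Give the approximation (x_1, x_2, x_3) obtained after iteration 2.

(1.7243, -1.6467, 1.7511)

Iteration 1:
  x_1 = (12 - (1)·3.0000 - (1.5)·-3.0000) / (5.5) = 2.4545
  x_2 = (-3 - (3.4)·3.0000 - (1)·-3.0000) / (8.4) = -1.2143
  x_3 = (8 - (-2.8)·3.0000 - (-1)·3.0000) / (7.8) = 2.4872
Iteration 2:
  x_1 = (12 - (1)·-1.2143 - (1.5)·2.4872) / (5.5) = 1.7243
  x_2 = (-3 - (3.4)·2.4545 - (1)·2.4872) / (8.4) = -1.6467
  x_3 = (8 - (-2.8)·2.4545 - (-1)·-1.2143) / (7.8) = 1.7511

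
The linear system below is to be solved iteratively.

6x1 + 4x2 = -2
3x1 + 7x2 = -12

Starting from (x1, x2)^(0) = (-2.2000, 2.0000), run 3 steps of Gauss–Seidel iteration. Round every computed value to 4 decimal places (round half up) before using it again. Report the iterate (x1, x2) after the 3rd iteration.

(0.9047, -2.1020)

Iteration 1:
  x1 = (-2 - (4)·2.0000) / (6) = -1.6667
  x2 = (-12 - (3)·-1.6667) / (7) = -1.0000
Iteration 2:
  x1 = (-2 - (4)·-1.0000) / (6) = 0.3333
  x2 = (-12 - (3)·0.3333) / (7) = -1.8571
Iteration 3:
  x1 = (-2 - (4)·-1.8571) / (6) = 0.9047
  x2 = (-12 - (3)·0.9047) / (7) = -2.1020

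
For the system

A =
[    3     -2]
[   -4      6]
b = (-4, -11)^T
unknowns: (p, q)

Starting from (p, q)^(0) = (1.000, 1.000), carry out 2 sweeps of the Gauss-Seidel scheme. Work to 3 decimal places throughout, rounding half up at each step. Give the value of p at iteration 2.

Iteration 1:
  p = (-4 - (-2)·1.000) / (3) = -0.667
  q = (-11 - (-4)·-0.667) / (6) = -2.278
Iteration 2:
  p = (-4 - (-2)·-2.278) / (3) = -2.852
  q = (-11 - (-4)·-2.852) / (6) = -3.735

-2.852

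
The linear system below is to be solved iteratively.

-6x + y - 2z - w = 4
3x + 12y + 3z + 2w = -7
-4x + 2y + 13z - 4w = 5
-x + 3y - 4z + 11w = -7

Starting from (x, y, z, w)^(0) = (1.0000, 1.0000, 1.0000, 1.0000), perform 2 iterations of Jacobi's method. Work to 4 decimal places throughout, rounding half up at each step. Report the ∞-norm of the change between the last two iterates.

Iteration 1:
  x = (4 - (1)·1.0000 - (-2)·1.0000 - (-1)·1.0000) / (-6) = -1.0000
  y = (-7 - (3)·1.0000 - (3)·1.0000 - (2)·1.0000) / (12) = -1.2500
  z = (5 - (-4)·1.0000 - (2)·1.0000 - (-4)·1.0000) / (13) = 0.8462
  w = (-7 - (-1)·1.0000 - (3)·1.0000 - (-4)·1.0000) / (11) = -0.4545
Iteration 2:
  x = (4 - (1)·-1.2500 - (-2)·0.8462 - (-1)·-0.4545) / (-6) = -1.0813
  y = (-7 - (3)·-1.0000 - (3)·0.8462 - (2)·-0.4545) / (12) = -0.4691
  z = (5 - (-4)·-1.0000 - (2)·-1.2500 - (-4)·-0.4545) / (13) = 0.1294
  w = (-7 - (-1)·-1.0000 - (3)·-1.2500 - (-4)·0.8462) / (11) = -0.0787
Change: (-0.0813, 0.7809, -0.7168, 0.3758) → max |·| = 0.7809

0.7809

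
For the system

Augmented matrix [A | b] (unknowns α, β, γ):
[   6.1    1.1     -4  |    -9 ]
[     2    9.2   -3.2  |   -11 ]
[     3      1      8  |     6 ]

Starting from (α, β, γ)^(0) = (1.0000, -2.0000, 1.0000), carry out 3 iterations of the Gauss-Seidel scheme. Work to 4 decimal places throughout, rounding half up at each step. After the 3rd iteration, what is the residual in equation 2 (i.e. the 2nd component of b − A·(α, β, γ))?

Iteration 1:
  α = (-9 - (1.1)·-2.0000 - (-4)·1.0000) / (6.1) = -0.4590
  β = (-11 - (2)·-0.4590 - (-3.2)·1.0000) / (9.2) = -0.7480
  γ = (6 - (3)·-0.4590 - (1)·-0.7480) / (8) = 1.0156
Iteration 2:
  α = (-9 - (1.1)·-0.7480 - (-4)·1.0156) / (6.1) = -0.6746
  β = (-11 - (2)·-0.6746 - (-3.2)·1.0156) / (9.2) = -0.6957
  γ = (6 - (3)·-0.6746 - (1)·-0.6957) / (8) = 1.0899
Iteration 3:
  α = (-9 - (1.1)·-0.6957 - (-4)·1.0899) / (6.1) = -0.6353
  β = (-11 - (2)·-0.6353 - (-3.2)·1.0899) / (9.2) = -0.6784
  γ = (6 - (3)·-0.6353 - (1)·-0.6784) / (8) = 1.0730
Residual b − A·x = (-0.0864, -0.0545, 0.0003)

-0.0545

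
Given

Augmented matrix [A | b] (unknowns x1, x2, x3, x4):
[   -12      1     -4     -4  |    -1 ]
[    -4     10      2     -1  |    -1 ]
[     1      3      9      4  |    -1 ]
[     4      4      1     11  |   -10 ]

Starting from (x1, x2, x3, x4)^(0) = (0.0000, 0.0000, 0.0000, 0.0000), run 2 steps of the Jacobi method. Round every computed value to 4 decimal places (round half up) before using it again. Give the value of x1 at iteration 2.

Iteration 1:
  x1 = (-1 - (1)·0.0000 - (-4)·0.0000 - (-4)·0.0000) / (-12) = 0.0833
  x2 = (-1 - (-4)·0.0000 - (2)·0.0000 - (-1)·0.0000) / (10) = -0.1000
  x3 = (-1 - (1)·0.0000 - (3)·0.0000 - (4)·0.0000) / (9) = -0.1111
  x4 = (-10 - (4)·0.0000 - (4)·0.0000 - (1)·0.0000) / (11) = -0.9091
Iteration 2:
  x1 = (-1 - (1)·-0.1000 - (-4)·-0.1111 - (-4)·-0.9091) / (-12) = 0.4151
  x2 = (-1 - (-4)·0.0833 - (2)·-0.1111 - (-1)·-0.9091) / (10) = -0.1354
  x3 = (-1 - (1)·0.0833 - (3)·-0.1000 - (4)·-0.9091) / (9) = 0.3170
  x4 = (-10 - (4)·0.0833 - (4)·-0.1000 - (1)·-0.1111) / (11) = -0.8929

0.4151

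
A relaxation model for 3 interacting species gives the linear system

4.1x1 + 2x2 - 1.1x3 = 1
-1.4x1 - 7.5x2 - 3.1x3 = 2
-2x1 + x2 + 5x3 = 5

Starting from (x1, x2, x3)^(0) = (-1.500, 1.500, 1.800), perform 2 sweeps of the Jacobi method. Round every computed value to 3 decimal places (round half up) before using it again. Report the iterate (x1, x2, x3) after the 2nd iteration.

Iteration 1:
  x1 = (1 - (2)·1.500 - (-1.1)·1.800) / (4.1) = -0.005
  x2 = (2 - (-1.4)·-1.500 - (-3.1)·1.800) / (-7.5) = -0.731
  x3 = (5 - (-2)·-1.500 - (1)·1.500) / (5) = 0.100
Iteration 2:
  x1 = (1 - (2)·-0.731 - (-1.1)·0.100) / (4.1) = 0.627
  x2 = (2 - (-1.4)·-0.005 - (-3.1)·0.100) / (-7.5) = -0.307
  x3 = (5 - (-2)·-0.005 - (1)·-0.731) / (5) = 1.144

(0.627, -0.307, 1.144)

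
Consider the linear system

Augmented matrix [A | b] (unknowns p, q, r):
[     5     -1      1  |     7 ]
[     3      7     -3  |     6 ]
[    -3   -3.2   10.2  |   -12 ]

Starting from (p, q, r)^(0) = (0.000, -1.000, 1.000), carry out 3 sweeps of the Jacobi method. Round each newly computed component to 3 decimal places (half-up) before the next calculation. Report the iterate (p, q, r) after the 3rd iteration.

(1.454, -0.186, -0.667)

Iteration 1:
  p = (7 - (-1)·-1.000 - (1)·1.000) / (5) = 1.000
  q = (6 - (3)·0.000 - (-3)·1.000) / (7) = 1.286
  r = (-12 - (-3)·0.000 - (-3.2)·-1.000) / (10.2) = -1.490
Iteration 2:
  p = (7 - (-1)·1.286 - (1)·-1.490) / (5) = 1.955
  q = (6 - (3)·1.000 - (-3)·-1.490) / (7) = -0.210
  r = (-12 - (-3)·1.000 - (-3.2)·1.286) / (10.2) = -0.479
Iteration 3:
  p = (7 - (-1)·-0.210 - (1)·-0.479) / (5) = 1.454
  q = (6 - (3)·1.955 - (-3)·-0.479) / (7) = -0.186
  r = (-12 - (-3)·1.955 - (-3.2)·-0.210) / (10.2) = -0.667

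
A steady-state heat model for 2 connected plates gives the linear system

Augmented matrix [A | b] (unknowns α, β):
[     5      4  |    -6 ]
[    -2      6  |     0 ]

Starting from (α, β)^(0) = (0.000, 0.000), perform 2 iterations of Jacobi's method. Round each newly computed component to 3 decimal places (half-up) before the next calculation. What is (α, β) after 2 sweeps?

(-1.200, -0.400)

Iteration 1:
  α = (-6 - (4)·0.000) / (5) = -1.200
  β = (0 - (-2)·0.000) / (6) = 0.000
Iteration 2:
  α = (-6 - (4)·0.000) / (5) = -1.200
  β = (0 - (-2)·-1.200) / (6) = -0.400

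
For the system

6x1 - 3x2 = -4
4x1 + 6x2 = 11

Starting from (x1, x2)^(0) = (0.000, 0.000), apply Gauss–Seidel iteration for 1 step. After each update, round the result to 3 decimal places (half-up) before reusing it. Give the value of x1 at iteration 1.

-0.667

Iteration 1:
  x1 = (-4 - (-3)·0.000) / (6) = -0.667
  x2 = (11 - (4)·-0.667) / (6) = 2.278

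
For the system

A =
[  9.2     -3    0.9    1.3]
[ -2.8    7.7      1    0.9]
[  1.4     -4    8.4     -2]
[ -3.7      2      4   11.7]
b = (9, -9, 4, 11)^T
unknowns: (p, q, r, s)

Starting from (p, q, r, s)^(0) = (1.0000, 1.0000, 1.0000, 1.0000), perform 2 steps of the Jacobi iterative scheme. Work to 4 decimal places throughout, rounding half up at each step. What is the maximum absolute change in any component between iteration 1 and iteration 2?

1.0490

Iteration 1:
  p = (9 - (-3)·1.0000 - (0.9)·1.0000 - (1.3)·1.0000) / (9.2) = 1.0652
  q = (-9 - (-2.8)·1.0000 - (1)·1.0000 - (0.9)·1.0000) / (7.7) = -1.0519
  r = (4 - (1.4)·1.0000 - (-4)·1.0000 - (-2)·1.0000) / (8.4) = 1.0238
  s = (11 - (-3.7)·1.0000 - (2)·1.0000 - (4)·1.0000) / (11.7) = 0.7436
Iteration 2:
  p = (9 - (-3)·-1.0519 - (0.9)·1.0238 - (1.3)·0.7436) / (9.2) = 0.4300
  q = (-9 - (-2.8)·1.0652 - (1)·1.0238 - (0.9)·0.7436) / (7.7) = -1.0014
  r = (4 - (1.4)·1.0652 - (-4)·-1.0519 - (-2)·0.7436) / (8.4) = -0.0252
  s = (11 - (-3.7)·1.0652 - (2)·-1.0519 - (4)·1.0238) / (11.7) = 1.1068
Change: (-0.6352, 0.0505, -1.0490, 0.3632) → max |·| = 1.0490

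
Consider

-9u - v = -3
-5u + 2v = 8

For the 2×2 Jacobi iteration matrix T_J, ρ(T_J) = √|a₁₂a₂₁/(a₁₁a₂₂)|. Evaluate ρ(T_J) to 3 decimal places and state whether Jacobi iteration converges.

a₁₂a₂₁/(a₁₁a₂₂) = (-1)·(-5) / ((-9)·(2)) = -0.277778
ρ = √|-0.277778| = √0.277778 = 0.527
ρ < 1, so Jacobi converges

0.527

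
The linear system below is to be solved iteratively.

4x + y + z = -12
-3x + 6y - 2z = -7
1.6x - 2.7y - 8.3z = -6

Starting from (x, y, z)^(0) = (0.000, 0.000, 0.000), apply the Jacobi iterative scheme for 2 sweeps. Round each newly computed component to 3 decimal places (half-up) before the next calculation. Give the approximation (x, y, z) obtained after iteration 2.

(-2.889, -2.426, 0.524)

Iteration 1:
  x = (-12 - (1)·0.000 - (1)·0.000) / (4) = -3.000
  y = (-7 - (-3)·0.000 - (-2)·0.000) / (6) = -1.167
  z = (-6 - (1.6)·0.000 - (-2.7)·0.000) / (-8.3) = 0.723
Iteration 2:
  x = (-12 - (1)·-1.167 - (1)·0.723) / (4) = -2.889
  y = (-7 - (-3)·-3.000 - (-2)·0.723) / (6) = -2.426
  z = (-6 - (1.6)·-3.000 - (-2.7)·-1.167) / (-8.3) = 0.524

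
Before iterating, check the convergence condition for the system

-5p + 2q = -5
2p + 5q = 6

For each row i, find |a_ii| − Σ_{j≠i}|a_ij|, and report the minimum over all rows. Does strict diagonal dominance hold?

row 1: |-5| − (2) = 3
row 2: |5| − (2) = 3
minimum over rows = 3 → strictly diagonally dominant (convergence guaranteed)

3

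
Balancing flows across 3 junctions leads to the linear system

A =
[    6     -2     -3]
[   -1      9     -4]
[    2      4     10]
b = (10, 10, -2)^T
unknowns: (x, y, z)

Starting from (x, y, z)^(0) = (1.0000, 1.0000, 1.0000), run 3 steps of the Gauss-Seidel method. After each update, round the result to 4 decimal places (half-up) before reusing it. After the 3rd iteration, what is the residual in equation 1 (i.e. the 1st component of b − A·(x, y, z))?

0.2681

Iteration 1:
  x = (10 - (-2)·1.0000 - (-3)·1.0000) / (6) = 2.5000
  y = (10 - (-1)·2.5000 - (-4)·1.0000) / (9) = 1.8333
  z = (-2 - (2)·2.5000 - (4)·1.8333) / (10) = -1.4333
Iteration 2:
  x = (10 - (-2)·1.8333 - (-3)·-1.4333) / (6) = 1.5611
  y = (10 - (-1)·1.5611 - (-4)·-1.4333) / (9) = 0.6475
  z = (-2 - (2)·1.5611 - (4)·0.6475) / (10) = -0.7712
Iteration 3:
  x = (10 - (-2)·0.6475 - (-3)·-0.7712) / (6) = 1.4969
  y = (10 - (-1)·1.4969 - (-4)·-0.7712) / (9) = 0.9347
  z = (-2 - (2)·1.4969 - (4)·0.9347) / (10) = -0.8733
Residual b − A·x = (0.2681, -0.4086, 0.0004)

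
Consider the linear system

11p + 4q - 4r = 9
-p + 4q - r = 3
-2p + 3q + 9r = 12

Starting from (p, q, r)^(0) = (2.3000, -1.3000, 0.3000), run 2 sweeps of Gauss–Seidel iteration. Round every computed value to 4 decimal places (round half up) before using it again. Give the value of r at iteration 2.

1.0965

Iteration 1:
  p = (9 - (4)·-1.3000 - (-4)·0.3000) / (11) = 1.4000
  q = (3 - (-1)·1.4000 - (-1)·0.3000) / (4) = 1.1750
  r = (12 - (-2)·1.4000 - (3)·1.1750) / (9) = 1.2528
Iteration 2:
  p = (9 - (4)·1.1750 - (-4)·1.2528) / (11) = 0.8465
  q = (3 - (-1)·0.8465 - (-1)·1.2528) / (4) = 1.2748
  r = (12 - (-2)·0.8465 - (3)·1.2748) / (9) = 1.0965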